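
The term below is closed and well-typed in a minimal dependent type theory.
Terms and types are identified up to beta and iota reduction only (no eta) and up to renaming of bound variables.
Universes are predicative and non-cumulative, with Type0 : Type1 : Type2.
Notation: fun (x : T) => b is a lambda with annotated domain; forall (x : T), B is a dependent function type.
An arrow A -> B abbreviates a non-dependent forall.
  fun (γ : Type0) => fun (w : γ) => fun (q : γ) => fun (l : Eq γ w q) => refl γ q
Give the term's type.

the term's type:
  forall (γ : Type0), forall (w : γ), forall (q : γ), Eq γ w q -> Eq γ q q


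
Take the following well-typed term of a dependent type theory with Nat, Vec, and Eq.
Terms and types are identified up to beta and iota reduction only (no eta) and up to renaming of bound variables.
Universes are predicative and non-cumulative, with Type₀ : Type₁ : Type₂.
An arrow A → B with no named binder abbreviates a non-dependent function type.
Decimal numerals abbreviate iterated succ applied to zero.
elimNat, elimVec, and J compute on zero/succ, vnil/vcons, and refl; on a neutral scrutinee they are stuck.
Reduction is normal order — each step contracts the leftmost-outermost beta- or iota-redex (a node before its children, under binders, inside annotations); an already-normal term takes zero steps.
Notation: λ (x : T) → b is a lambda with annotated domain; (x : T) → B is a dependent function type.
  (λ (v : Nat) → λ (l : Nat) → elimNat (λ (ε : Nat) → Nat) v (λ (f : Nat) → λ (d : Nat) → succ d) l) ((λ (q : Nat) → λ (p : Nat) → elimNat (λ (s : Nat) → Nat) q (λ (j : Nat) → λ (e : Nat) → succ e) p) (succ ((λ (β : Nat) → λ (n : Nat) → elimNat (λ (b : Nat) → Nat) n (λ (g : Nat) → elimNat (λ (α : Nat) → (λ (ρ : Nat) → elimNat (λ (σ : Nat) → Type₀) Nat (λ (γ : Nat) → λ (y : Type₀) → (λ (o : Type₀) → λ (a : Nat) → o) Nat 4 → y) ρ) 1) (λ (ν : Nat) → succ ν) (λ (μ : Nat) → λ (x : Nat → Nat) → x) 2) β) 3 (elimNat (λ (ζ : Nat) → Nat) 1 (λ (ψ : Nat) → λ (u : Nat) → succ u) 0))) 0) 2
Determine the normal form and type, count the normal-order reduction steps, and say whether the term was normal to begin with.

reduced normal form:
  7
the term's type:
  Nat
reduction steps (normal order): 46
started in normal form: no
first contracted redex: a beta-redex


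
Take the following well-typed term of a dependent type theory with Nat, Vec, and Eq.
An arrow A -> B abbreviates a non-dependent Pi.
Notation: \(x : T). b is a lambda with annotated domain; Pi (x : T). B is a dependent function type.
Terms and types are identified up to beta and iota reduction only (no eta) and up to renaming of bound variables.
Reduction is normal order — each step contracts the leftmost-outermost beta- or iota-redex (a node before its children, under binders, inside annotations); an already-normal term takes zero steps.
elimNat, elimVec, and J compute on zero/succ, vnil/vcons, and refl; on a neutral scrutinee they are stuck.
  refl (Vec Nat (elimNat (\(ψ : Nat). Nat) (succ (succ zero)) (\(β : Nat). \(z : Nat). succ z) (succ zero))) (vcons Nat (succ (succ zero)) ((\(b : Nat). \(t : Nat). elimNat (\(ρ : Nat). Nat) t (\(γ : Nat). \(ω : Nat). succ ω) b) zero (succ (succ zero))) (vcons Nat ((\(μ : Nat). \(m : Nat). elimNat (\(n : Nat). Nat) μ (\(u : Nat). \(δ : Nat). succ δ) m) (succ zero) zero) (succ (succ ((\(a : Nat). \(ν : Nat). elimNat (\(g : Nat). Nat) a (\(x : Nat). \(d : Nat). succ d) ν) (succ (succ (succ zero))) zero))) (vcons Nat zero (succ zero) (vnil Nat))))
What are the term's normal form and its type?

normal form:
  refl (Vec Nat (succ (succ (succ zero)))) (vcons Nat (succ (succ zero)) (succ (succ zero)) (vcons Nat (succ zero) (succ (succ (succ (succ (succ zero))))) (vcons Nat zero (succ zero) (vnil Nat))))
the term's type:
  Eq (Vec Nat (succ (succ (succ zero)))) (vcons Nat (succ (succ zero)) (succ (succ zero)) (vcons Nat (succ zero) (succ (succ (succ (succ (succ zero))))) (vcons Nat zero (succ zero) (vnil Nat)))) (vcons Nat (succ (succ zero)) (succ (succ zero)) (vcons Nat (succ zero) (succ (succ (succ (succ (succ zero))))) (vcons Nat zero (succ zero) (vnil Nat))))
observation: the leftmost-outermost redex is an elimNat iota-redex, and normalization takes 13 steps.


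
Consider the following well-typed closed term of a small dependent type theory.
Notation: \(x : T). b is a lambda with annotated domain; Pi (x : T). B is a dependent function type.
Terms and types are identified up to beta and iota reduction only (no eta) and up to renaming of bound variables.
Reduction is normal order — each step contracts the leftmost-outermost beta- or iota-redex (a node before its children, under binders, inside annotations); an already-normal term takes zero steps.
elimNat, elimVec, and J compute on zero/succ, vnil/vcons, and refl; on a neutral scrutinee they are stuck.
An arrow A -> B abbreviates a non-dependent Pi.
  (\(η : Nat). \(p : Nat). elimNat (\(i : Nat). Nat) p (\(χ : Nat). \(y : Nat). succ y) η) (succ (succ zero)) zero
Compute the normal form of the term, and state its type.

reduced normal form:
  succ (succ zero)
inferred type:
  Nat


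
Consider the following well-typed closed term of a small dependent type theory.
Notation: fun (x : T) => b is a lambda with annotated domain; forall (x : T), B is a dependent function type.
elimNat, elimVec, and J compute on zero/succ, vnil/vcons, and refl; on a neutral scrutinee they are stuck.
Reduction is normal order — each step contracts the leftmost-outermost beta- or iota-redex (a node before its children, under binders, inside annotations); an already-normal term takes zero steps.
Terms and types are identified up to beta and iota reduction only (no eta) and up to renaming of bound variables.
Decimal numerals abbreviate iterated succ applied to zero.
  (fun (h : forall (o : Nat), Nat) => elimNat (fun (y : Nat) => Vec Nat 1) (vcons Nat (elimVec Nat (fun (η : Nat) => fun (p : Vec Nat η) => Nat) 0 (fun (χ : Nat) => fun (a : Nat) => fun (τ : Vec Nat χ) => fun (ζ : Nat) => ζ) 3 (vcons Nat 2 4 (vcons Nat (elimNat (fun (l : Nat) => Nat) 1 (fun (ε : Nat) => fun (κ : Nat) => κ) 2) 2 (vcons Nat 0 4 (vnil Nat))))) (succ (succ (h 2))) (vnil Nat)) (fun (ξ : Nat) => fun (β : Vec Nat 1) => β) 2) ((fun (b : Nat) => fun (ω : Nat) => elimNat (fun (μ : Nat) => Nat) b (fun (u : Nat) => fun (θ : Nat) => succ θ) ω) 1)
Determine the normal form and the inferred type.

resulting normal form:
  vcons Nat 0 5 (vnil Nat)
the term's type:
  Vec Nat 1


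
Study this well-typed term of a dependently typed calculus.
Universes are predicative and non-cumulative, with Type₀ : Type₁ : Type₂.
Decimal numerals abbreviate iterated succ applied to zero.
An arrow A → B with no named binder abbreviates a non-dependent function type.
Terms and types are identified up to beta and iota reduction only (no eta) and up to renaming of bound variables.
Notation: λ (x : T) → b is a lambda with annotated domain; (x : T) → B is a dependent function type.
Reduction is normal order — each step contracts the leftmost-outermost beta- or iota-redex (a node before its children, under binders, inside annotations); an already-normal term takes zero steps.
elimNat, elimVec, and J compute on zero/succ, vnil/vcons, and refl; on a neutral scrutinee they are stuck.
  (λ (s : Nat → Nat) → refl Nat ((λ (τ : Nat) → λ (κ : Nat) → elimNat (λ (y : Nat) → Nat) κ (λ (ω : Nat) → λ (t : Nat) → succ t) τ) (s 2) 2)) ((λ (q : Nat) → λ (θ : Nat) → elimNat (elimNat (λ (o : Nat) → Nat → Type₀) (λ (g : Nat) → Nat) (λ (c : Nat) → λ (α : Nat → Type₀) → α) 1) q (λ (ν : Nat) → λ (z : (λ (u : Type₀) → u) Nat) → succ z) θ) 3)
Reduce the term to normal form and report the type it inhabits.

normal form:
  refl Nat 7
inferred type:
  Eq Nat 7 7


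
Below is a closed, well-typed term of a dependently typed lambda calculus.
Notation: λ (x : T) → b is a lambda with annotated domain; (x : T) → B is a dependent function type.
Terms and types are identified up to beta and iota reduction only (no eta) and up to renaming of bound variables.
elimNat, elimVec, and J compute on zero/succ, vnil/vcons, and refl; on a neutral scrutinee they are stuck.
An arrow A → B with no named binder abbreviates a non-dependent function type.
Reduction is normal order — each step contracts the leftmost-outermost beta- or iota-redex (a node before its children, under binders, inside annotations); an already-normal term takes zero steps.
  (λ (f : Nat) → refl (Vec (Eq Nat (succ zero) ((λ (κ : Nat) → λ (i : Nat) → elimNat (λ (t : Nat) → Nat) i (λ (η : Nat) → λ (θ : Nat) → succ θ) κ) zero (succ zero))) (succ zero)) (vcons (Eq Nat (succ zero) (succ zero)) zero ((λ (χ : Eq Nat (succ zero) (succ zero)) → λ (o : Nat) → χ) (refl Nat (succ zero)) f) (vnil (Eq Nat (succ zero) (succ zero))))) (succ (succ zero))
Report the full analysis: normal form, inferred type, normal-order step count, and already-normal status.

resulting normal form:
  refl (Vec (Eq Nat (succ zero) (succ zero)) (succ zero)) (vcons (Eq Nat (succ zero) (succ zero)) zero (refl Nat (succ zero)) (vnil (Eq Nat (succ zero) (succ zero))))
inferred type:
  Eq (Vec (Eq Nat (succ zero) (succ zero)) (succ zero)) (vcons (Eq Nat (succ zero) (succ zero)) zero (refl Nat (succ zero)) (vnil (Eq Nat (succ zero) (succ zero)))) (vcons (Eq Nat (succ zero) (succ zero)) zero (refl Nat (succ zero)) (vnil (Eq Nat (succ zero) (succ zero))))
steps to reach normal form (normal order): 6
started in normal form: no
first contracted redex: a beta-redex


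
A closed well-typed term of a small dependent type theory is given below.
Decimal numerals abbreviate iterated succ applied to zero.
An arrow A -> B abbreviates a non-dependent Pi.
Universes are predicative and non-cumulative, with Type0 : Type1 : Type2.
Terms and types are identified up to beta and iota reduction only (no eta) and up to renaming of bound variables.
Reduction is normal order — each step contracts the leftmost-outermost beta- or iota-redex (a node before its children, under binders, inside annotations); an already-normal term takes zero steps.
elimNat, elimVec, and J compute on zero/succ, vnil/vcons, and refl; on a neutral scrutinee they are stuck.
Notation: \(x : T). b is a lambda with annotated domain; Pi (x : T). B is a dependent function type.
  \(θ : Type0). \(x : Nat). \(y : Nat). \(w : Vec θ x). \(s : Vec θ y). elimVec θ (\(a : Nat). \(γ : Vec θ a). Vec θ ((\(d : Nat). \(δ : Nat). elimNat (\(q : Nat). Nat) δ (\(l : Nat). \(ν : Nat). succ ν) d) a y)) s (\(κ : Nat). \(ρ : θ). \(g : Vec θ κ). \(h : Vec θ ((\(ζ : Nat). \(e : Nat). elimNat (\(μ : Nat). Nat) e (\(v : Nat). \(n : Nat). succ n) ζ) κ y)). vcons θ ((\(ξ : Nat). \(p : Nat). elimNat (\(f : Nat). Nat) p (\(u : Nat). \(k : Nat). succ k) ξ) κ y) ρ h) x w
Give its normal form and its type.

resulting normal form:
  \(θ : Type0). \(x : Nat). \(y : Nat). \(w : Vec θ x). \(s : Vec θ y). elimVec θ (\(a : Nat). \(γ : Vec θ a). Vec θ (elimNat (\(d : Nat). Nat) y (\(δ : Nat). \(q : Nat). succ q) a)) s (\(l : Nat). \(ν : θ). \(κ : Vec θ l). \(ρ : Vec θ (elimNat (\(g : Nat). Nat) y (\(h : Nat). \(ζ : Nat). succ ζ) l)). vcons θ (elimNat (\(e : Nat). Nat) y (\(μ : Nat). \(v : Nat). succ v) l) ν ρ) x w
inferred type:
  Pi (θ : Type0). Pi (x : Nat). Pi (y : Nat). Vec θ x -> Vec θ y -> Vec θ (elimNat (\(w : Nat). Nat) y (\(s : Nat). \(a : Nat). succ a) x)


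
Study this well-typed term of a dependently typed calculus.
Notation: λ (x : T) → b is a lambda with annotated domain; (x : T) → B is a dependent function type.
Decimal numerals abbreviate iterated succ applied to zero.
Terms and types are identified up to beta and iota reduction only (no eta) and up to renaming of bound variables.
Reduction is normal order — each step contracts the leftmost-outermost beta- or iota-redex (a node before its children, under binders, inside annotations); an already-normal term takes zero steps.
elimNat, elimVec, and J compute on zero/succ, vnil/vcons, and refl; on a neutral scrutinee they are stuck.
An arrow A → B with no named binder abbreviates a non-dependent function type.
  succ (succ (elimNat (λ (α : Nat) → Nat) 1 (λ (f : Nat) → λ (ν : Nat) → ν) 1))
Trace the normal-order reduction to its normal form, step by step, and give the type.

normal-order reduction:
  succ (succ (elimNat (λ (α : Nat) → Nat) 1 (λ (f : Nat) → λ (ν : Nat) → ν) 1))
  ~> succ (succ ((λ (α : Nat) → λ (f : Nat) → f) 0 (elimNat (λ (ν : Nat) → Nat) 1 (λ (h : Nat) → λ (x : Nat) → x) 0)))
  ~> succ (succ ((λ (α : Nat) → α) (elimNat (λ (f : Nat) → Nat) 1 (λ (ν : Nat) → λ (h : Nat) → h) 0)))
  ~> succ (succ (elimNat (λ (α : Nat) → Nat) 1 (λ (f : Nat) → λ (ν : Nat) → ν) 0))
  ~> 3
type:
  Nat


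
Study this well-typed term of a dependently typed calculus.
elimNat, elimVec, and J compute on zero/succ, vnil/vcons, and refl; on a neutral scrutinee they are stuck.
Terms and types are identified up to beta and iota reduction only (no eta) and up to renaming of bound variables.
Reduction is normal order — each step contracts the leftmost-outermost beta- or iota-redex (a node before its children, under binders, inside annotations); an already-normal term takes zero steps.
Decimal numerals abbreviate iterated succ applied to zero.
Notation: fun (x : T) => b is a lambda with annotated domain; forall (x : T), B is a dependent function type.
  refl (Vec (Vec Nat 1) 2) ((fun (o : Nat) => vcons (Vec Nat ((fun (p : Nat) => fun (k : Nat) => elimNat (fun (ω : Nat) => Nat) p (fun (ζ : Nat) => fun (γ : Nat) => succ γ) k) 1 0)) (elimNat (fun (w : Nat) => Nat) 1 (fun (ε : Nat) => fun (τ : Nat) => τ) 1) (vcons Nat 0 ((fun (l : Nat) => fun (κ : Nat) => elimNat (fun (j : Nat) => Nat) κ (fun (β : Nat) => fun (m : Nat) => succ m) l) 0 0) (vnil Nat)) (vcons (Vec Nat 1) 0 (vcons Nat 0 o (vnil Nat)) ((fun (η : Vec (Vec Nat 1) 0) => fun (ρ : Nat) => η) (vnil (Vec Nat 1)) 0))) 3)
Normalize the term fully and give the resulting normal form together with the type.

reduced normal form:
  refl (Vec (Vec Nat 1) 2) (vcons (Vec Nat 1) 1 (vcons Nat 0 0 (vnil Nat)) (vcons (Vec Nat 1) 0 (vcons Nat 0 3 (vnil Nat)) (vnil (Vec Nat 1))))
type:
  Eq (Vec (Vec Nat 1) 2) (vcons (Vec Nat 1) 1 (vcons Nat 0 0 (vnil Nat)) (vcons (Vec Nat 1) 0 (vcons Nat 0 3 (vnil Nat)) (vnil (Vec Nat 1)))) (vcons (Vec Nat 1) 1 (vcons Nat 0 0 (vnil Nat)) (vcons (Vec Nat 1) 0 (vcons Nat 0 3 (vnil Nat)) (vnil (Vec Nat 1))))
observation: 13 normal-order steps separate the term from its normal form.


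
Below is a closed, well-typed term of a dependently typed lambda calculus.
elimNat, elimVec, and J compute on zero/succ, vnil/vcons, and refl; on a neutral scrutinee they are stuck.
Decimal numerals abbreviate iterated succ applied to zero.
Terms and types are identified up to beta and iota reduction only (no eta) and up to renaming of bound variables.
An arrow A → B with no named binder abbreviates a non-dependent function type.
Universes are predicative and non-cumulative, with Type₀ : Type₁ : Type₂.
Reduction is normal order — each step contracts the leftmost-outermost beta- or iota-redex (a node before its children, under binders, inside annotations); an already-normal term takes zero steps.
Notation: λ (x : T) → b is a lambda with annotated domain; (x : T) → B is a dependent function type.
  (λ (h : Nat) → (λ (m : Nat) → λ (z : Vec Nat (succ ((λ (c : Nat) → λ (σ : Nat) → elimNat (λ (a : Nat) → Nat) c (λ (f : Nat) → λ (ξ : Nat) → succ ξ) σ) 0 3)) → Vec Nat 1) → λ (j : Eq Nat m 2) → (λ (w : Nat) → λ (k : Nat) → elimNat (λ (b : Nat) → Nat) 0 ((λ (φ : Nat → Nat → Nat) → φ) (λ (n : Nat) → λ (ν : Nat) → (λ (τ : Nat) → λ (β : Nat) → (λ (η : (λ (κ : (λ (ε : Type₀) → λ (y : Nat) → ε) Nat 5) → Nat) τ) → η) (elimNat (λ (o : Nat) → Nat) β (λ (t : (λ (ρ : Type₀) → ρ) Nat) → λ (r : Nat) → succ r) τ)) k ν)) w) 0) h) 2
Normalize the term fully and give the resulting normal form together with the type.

normal form:
  λ (h : Vec Nat 4 → Vec Nat 1) → λ (m : Eq Nat 2 2) → λ (z : Nat) → 0
the term's type:
  (Vec Nat 4 → Vec Nat 1) → Eq Nat 2 2 → Nat → Nat
observation: 16 normal-order steps separate the term from its normal form.


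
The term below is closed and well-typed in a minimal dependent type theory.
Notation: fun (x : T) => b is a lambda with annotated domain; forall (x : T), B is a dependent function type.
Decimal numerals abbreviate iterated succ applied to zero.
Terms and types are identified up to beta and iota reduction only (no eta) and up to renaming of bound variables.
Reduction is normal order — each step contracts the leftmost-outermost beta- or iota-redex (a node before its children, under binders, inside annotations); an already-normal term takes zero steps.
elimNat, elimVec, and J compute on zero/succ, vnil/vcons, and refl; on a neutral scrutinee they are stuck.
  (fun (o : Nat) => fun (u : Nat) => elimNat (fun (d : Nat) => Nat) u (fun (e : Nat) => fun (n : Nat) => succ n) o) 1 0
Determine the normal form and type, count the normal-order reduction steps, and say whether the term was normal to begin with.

normal form:
  1
type:
  Nat
steps to reach normal form (normal order): 6
started in normal form: no
first contracted redex: a beta-redex


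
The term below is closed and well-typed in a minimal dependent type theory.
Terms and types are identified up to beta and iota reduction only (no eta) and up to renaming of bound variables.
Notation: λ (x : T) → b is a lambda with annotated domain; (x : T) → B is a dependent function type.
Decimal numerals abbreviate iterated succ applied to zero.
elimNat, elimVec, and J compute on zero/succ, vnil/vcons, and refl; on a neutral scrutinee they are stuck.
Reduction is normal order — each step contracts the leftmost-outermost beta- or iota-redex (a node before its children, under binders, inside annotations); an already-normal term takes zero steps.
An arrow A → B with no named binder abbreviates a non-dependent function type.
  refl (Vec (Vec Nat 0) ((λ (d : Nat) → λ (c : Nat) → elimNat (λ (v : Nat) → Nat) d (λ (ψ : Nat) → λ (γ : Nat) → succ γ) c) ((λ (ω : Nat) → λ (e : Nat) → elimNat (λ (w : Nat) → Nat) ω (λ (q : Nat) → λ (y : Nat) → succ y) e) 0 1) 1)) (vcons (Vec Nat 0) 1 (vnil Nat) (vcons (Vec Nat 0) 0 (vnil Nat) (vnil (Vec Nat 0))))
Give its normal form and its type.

resulting normal form:
  refl (Vec (Vec Nat 0) 2) (vcons (Vec Nat 0) 1 (vnil Nat) (vcons (Vec Nat 0) 0 (vnil Nat) (vnil (Vec Nat 0))))
the term's type:
  Eq (Vec (Vec Nat 0) 2) (vcons (Vec Nat 0) 1 (vnil Nat) (vcons (Vec Nat 0) 0 (vnil Nat) (vnil (Vec Nat 0)))) (vcons (Vec Nat 0) 1 (vnil Nat) (vcons (Vec Nat 0) 0 (vnil Nat) (vnil (Vec Nat 0))))
observation: the leftmost-outermost redex is a beta-redex, and normalization takes 12 steps.


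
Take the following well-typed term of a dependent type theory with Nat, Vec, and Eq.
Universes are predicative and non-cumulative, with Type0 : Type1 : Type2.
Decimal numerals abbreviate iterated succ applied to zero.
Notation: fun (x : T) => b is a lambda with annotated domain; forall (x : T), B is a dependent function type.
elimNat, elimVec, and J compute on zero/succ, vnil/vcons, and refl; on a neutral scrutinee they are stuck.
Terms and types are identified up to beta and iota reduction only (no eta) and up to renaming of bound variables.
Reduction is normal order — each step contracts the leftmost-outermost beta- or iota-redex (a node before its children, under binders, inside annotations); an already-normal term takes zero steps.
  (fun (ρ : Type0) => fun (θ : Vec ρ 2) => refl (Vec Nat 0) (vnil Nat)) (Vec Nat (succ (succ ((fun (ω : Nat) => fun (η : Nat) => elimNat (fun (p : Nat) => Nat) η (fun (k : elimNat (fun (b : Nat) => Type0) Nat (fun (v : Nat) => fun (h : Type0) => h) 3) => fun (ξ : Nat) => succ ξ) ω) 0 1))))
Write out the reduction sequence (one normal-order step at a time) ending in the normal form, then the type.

normal-order reduction:
  (fun (ρ : Type0) => fun (θ : Vec ρ 2) => refl (Vec Nat 0) (vnil Nat)) (Vec Nat (succ (succ ((fun (ω : Nat) => fun (η : Nat) => elimNat (fun (p : Nat) => Nat) η (fun (k : elimNat (fun (b : Nat) => Type0) Nat (fun (v : Nat) => fun (h : Type0) => h) 3) => fun (ξ : Nat) => succ ξ) ω) 0 1))))
  ~> fun (ρ : Vec (Vec Nat (succ (succ ((fun (θ : Nat) => fun (ω : Nat) => elimNat (fun (η : Nat) => Nat) ω (fun (p : elimNat (fun (k : Nat) => Type0) Nat (fun (b : Nat) => fun (v : Type0) => v) 3) => fun (h : Nat) => succ h) θ) 0 1)))) 2) => refl (Vec Nat 0) (vnil Nat)
  ~> fun (ρ : Vec (Vec Nat (succ (succ ((fun (θ : Nat) => elimNat (fun (ω : Nat) => Nat) θ (fun (η : elimNat (fun (p : Nat) => Type0) Nat (fun (k : Nat) => fun (b : Type0) => b) 3) => fun (v : Nat) => succ v) 0) 1)))) 2) => refl (Vec Nat 0) (vnil Nat)
  ~> fun (ρ : Vec (Vec Nat (succ (succ (elimNat (fun (θ : Nat) => Nat) 1 (fun (ω : elimNat (fun (η : Nat) => Type0) Nat (fun (p : Nat) => fun (k : Type0) => k) 3) => fun (b : Nat) => succ b) 0)))) 2) => refl (Vec Nat 0) (vnil Nat)
  ~> fun (ρ : Vec (Vec Nat 3) 2) => refl (Vec Nat 0) (vnil Nat)
the term's type:
  forall (ρ : Vec (Vec Nat 3) 2), Eq (Vec Nat 0) (vnil Nat) (vnil Nat)


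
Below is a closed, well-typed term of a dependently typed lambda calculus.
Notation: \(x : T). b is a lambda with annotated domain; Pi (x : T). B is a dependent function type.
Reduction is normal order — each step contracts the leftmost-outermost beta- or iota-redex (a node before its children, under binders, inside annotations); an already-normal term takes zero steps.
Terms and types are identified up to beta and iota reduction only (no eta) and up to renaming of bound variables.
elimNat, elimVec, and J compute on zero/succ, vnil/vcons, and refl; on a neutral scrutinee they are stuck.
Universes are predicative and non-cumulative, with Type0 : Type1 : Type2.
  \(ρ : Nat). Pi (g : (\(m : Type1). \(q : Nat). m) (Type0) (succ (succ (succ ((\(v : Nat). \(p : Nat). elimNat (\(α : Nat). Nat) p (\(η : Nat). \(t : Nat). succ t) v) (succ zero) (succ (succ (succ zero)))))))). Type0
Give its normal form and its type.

normal form:
  \(ρ : Nat). Pi (g : Type0). Type0
type:
  Pi (ρ : Nat). Type1


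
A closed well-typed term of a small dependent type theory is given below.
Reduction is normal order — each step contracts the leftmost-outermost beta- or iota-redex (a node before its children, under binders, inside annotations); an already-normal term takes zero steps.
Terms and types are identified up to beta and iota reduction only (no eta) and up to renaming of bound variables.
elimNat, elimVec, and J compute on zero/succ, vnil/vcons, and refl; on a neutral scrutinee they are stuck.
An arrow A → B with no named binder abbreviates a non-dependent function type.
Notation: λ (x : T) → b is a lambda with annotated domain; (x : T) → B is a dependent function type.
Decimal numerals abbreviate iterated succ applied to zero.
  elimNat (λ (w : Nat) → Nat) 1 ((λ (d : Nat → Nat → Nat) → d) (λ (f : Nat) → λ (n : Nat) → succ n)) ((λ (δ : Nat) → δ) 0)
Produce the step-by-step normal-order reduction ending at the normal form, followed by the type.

reduction (normal order):
  elimNat (λ (w : Nat) → Nat) 1 ((λ (d : Nat → Nat → Nat) → d) (λ (f : Nat) → λ (n : Nat) → succ n)) ((λ (δ : Nat) → δ) 0)
  ~> elimNat (λ (w : Nat) → Nat) 1 (λ (d : Nat) → λ (f : Nat) → succ f) ((λ (n : Nat) → n) 0)
  ~> elimNat (λ (w : Nat) → Nat) 1 (λ (d : Nat) → λ (f : Nat) → succ f) 0
  ~> 1
the term's type:
  Nat


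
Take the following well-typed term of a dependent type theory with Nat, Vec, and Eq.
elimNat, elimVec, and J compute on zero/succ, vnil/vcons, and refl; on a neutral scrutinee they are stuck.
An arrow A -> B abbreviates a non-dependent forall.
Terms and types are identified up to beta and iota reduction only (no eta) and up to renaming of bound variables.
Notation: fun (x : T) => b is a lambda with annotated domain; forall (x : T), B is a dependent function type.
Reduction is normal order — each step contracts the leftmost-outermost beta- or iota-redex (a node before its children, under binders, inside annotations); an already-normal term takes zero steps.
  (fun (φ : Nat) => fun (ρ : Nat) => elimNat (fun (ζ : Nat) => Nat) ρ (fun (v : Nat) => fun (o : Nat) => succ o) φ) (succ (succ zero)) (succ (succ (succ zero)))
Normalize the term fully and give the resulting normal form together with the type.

normal form:
  succ (succ (succ (succ (succ zero))))
inferred type:
  Nat


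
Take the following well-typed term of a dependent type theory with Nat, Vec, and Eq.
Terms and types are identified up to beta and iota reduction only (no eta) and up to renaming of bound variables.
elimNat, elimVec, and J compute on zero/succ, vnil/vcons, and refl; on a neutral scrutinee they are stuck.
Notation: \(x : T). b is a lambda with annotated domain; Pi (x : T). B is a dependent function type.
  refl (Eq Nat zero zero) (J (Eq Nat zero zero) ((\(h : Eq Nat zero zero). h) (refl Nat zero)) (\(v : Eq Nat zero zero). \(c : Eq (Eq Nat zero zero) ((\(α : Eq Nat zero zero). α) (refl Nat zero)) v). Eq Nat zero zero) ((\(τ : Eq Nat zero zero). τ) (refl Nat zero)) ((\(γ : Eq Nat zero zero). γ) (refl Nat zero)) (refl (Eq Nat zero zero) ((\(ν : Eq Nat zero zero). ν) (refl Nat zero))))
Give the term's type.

the term's type:
  Eq (Eq Nat zero zero) (refl Nat zero) (refl Nat zero)


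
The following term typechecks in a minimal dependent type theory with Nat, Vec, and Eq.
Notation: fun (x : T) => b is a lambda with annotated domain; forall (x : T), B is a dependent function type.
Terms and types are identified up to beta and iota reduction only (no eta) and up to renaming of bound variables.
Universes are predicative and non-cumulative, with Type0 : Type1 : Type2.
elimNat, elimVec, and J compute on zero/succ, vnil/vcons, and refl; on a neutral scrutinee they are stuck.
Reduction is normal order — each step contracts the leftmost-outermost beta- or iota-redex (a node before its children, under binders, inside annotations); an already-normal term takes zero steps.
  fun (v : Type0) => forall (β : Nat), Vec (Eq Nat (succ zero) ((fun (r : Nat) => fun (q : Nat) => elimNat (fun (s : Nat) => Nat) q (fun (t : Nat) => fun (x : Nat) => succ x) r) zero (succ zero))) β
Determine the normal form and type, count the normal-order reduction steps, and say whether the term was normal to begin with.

reduced normal form:
  fun (v : Type0) => forall (β : Nat), Vec (Eq Nat (succ zero) (succ zero)) β
the term's type:
  forall (v : Type0), Type0
normal-order step count: 3
term was already normal: no
first contracted redex: a beta-redex


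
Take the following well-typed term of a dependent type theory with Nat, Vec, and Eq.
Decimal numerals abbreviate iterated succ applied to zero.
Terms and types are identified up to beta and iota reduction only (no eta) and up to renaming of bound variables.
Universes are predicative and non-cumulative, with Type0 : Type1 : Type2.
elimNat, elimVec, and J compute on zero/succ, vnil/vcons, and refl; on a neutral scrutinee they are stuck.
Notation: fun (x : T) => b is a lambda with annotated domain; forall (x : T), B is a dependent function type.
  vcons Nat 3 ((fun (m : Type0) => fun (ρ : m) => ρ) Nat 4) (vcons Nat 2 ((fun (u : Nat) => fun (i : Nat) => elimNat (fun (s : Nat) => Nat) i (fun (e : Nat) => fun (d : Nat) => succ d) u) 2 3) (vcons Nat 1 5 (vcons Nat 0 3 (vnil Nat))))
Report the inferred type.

type:
  Vec Nat 4


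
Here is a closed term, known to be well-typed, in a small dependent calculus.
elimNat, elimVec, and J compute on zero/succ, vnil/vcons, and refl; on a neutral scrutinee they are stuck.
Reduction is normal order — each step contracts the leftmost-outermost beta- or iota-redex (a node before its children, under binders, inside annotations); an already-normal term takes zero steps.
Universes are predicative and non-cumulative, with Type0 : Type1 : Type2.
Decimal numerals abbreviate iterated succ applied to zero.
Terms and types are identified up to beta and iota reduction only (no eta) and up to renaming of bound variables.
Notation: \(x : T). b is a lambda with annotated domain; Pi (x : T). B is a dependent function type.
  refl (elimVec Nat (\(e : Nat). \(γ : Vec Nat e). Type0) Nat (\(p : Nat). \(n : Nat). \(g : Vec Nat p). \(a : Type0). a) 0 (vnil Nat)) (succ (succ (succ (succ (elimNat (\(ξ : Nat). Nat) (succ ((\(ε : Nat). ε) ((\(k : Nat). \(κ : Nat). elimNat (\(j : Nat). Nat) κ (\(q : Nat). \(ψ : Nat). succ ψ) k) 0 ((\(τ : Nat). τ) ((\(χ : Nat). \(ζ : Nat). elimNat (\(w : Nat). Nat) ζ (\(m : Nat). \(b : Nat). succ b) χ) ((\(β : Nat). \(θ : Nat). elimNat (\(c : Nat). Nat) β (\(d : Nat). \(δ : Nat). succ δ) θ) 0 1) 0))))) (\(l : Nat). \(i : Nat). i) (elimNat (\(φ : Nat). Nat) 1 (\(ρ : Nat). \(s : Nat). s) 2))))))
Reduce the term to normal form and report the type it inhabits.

normal form:
  refl Nat 6
type:
  Eq Nat 6 6
observation: the leftmost-outermost redex is an elimVec iota-redex, and normalization takes 29 steps.


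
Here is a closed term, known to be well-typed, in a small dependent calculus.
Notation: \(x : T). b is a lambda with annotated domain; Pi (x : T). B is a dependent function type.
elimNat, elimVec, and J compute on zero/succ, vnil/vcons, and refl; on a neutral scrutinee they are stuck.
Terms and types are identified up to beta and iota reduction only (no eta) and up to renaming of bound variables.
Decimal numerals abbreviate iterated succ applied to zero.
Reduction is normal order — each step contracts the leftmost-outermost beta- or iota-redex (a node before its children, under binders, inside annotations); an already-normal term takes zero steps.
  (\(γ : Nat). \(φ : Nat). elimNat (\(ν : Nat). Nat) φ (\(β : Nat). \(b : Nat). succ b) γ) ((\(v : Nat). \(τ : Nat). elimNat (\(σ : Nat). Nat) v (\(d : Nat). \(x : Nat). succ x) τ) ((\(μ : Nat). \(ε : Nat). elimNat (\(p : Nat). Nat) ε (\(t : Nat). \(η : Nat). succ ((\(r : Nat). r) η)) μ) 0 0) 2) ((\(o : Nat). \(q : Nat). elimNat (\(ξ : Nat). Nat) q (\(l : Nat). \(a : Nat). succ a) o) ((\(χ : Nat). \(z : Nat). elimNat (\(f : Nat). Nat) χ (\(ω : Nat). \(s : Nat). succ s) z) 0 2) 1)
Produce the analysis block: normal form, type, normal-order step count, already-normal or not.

normal form:
  5
the term's type:
  Nat
reduction steps (normal order): 39
term was already normal: no
first contracted redex: a beta-redex


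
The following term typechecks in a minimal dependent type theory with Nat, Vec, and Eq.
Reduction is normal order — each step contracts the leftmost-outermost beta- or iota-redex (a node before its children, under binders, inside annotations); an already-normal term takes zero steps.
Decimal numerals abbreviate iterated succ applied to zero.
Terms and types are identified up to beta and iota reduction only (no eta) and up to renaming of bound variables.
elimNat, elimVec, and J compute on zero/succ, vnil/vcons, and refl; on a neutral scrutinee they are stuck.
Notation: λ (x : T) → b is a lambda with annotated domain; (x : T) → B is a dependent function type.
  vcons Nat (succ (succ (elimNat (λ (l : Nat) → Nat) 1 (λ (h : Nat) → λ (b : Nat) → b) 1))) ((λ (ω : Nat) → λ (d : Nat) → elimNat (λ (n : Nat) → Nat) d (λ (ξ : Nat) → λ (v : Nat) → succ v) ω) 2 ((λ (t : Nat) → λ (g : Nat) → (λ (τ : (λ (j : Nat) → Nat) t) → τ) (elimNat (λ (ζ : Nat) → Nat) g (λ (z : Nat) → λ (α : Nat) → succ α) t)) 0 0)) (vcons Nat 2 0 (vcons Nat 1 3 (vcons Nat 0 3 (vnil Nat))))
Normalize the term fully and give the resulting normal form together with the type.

reduced normal form:
  vcons Nat 3 2 (vcons Nat 2 0 (vcons Nat 1 3 (vcons Nat 0 3 (vnil Nat))))
inferred type:
  Vec Nat 4


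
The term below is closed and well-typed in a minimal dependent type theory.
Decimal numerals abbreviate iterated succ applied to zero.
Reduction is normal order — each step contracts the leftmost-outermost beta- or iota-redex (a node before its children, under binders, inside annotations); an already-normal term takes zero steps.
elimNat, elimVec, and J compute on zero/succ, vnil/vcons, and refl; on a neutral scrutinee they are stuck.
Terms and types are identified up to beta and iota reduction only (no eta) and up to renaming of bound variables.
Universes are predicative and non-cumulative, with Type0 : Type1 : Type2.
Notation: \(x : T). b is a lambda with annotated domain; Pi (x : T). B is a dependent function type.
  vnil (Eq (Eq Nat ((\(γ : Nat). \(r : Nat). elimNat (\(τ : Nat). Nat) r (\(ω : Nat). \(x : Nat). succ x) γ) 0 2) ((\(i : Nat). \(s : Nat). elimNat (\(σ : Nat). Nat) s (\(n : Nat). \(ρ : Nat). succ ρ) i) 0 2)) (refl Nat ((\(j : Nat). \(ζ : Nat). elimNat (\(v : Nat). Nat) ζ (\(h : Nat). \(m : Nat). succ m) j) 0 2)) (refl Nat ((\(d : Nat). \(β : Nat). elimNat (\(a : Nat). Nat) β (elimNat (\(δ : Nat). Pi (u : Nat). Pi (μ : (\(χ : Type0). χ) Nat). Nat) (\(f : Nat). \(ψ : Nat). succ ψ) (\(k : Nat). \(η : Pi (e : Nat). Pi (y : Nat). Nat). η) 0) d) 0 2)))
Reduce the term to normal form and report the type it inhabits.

resulting normal form:
  vnil (Eq (Eq Nat 2 2) (refl Nat 2) (refl Nat 2))
type:
  Vec (Eq (Eq Nat 2 2) (refl Nat 2) (refl Nat 2)) 0
observation: reduction starts at a beta-redex, and 12 normal-order steps reach the normal form.


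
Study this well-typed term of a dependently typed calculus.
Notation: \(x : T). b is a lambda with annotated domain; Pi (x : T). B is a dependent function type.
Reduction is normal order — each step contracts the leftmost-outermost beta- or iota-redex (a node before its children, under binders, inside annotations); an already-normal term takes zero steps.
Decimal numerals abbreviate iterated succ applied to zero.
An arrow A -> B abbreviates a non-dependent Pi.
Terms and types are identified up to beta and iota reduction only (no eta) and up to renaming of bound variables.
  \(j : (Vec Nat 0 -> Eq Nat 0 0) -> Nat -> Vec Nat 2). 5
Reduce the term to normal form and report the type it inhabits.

normal form:
  \(j : (Vec Nat 0 -> Eq Nat 0 0) -> Nat -> Vec Nat 2). 5
inferred type:
  ((Vec Nat 0 -> Eq Nat 0 0) -> Nat -> Vec Nat 2) -> Nat


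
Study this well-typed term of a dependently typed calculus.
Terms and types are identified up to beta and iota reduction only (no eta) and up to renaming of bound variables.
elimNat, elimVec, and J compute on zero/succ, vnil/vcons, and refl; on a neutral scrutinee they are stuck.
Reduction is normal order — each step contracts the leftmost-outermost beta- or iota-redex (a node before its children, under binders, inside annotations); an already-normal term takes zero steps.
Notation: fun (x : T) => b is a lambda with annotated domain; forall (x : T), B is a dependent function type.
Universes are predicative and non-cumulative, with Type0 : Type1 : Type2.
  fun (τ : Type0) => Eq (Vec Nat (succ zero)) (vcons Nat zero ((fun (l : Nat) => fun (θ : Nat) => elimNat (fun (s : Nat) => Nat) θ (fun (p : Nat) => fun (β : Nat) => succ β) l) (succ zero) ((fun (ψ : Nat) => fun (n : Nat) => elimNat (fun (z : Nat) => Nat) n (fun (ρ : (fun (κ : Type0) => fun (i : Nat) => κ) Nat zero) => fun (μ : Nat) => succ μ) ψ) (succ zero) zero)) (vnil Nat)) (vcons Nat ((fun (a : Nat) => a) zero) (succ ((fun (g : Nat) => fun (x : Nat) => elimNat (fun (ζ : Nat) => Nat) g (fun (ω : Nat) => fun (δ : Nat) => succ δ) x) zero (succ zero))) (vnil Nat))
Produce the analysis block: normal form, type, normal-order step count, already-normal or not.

resulting normal form:
  fun (τ : Type0) => Eq (Vec Nat (succ zero)) (vcons Nat zero (succ (succ zero)) (vnil Nat)) (vcons Nat zero (succ (succ zero)) (vnil Nat))
inferred type:
  forall (τ : Type0), Type0
steps to reach normal form (normal order): 19
started in normal form: no
first contracted redex: a beta-redex


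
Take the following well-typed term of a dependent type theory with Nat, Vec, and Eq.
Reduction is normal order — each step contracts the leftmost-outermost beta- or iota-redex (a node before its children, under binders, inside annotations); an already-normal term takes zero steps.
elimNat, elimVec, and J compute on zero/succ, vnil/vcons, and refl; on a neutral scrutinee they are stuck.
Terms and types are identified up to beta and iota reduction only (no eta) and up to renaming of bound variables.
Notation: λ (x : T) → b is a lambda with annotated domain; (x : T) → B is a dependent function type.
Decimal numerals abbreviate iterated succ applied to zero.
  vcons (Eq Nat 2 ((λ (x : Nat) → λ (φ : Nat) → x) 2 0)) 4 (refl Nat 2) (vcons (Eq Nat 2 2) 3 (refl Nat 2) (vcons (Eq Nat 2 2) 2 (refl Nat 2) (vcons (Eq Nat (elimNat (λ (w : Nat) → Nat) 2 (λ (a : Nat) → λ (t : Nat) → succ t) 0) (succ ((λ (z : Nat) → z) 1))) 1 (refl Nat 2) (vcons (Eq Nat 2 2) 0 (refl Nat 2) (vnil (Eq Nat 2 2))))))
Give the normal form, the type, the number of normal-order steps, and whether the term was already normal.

resulting normal form:
  vcons (Eq Nat 2 2) 4 (refl Nat 2) (vcons (Eq Nat 2 2) 3 (refl Nat 2) (vcons (Eq Nat 2 2) 2 (refl Nat 2) (vcons (Eq Nat 2 2) 1 (refl Nat 2) (vcons (Eq Nat 2 2) 0 (refl Nat 2) (vnil (Eq Nat 2 2))))))
inferred type:
  Vec (Eq Nat 2 2) 5
reduction steps (normal order): 4
term was already normal: no
first contracted redex: a beta-redex


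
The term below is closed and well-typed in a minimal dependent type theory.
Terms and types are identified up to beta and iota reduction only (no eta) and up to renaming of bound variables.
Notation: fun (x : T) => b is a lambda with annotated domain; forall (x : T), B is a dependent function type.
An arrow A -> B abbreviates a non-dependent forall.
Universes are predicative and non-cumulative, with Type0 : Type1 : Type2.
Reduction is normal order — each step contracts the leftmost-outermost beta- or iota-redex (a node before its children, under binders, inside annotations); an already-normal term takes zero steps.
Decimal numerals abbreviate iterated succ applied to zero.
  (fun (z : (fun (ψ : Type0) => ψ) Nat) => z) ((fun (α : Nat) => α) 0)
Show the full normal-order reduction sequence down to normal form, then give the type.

reduction (normal order):
  (fun (z : (fun (ψ : Type0) => ψ) Nat) => z) ((fun (α : Nat) => α) 0)
  ~> (fun (z : Nat) => z) 0
  ~> 0
type:
  Nat


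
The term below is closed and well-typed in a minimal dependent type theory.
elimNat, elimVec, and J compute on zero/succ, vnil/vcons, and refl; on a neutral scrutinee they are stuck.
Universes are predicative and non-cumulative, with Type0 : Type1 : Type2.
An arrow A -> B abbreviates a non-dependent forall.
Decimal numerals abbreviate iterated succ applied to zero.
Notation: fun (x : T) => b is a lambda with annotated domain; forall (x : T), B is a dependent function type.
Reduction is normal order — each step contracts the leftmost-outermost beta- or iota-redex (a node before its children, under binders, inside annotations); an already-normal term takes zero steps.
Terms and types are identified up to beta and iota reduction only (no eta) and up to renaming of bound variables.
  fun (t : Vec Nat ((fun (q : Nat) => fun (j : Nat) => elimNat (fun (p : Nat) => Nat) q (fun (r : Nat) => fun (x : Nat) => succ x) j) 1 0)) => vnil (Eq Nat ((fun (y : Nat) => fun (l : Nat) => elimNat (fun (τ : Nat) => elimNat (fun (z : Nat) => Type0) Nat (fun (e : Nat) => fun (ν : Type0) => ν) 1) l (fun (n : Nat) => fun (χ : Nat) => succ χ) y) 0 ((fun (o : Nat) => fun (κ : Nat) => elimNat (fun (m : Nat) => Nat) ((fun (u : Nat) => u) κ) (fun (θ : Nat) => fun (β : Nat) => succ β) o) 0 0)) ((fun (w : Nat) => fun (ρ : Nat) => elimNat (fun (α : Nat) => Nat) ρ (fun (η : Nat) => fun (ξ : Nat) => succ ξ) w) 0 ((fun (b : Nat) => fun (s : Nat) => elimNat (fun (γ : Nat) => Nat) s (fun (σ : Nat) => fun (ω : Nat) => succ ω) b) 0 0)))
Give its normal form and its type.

reduced normal form:
  fun (t : Vec Nat 1) => vnil (Eq Nat 0 0)
the term's type:
  Vec Nat 1 -> Vec (Eq Nat 0 0) 0
observation: normalization takes exactly 16 steps under the normal-order strategy.
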